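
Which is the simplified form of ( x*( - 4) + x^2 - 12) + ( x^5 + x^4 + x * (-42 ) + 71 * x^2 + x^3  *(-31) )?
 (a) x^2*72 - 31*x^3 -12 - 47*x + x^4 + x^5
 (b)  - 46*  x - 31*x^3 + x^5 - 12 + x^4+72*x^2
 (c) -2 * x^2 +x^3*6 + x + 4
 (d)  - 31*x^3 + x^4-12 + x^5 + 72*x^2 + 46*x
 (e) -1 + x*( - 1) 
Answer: b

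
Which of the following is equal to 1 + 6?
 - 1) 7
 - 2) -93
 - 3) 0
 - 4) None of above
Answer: 1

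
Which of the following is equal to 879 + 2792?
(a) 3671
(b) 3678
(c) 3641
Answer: a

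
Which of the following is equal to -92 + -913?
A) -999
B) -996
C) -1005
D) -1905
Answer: C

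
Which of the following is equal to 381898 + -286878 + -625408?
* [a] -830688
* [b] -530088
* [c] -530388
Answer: c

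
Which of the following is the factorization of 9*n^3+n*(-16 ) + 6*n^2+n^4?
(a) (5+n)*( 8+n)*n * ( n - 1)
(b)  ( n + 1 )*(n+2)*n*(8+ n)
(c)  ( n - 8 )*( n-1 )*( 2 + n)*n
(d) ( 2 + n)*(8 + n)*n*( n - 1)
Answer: d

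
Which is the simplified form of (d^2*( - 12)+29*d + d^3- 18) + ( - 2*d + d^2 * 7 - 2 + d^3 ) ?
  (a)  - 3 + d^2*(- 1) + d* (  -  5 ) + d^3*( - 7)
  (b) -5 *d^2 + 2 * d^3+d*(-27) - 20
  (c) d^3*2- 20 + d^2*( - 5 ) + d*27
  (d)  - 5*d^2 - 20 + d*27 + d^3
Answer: c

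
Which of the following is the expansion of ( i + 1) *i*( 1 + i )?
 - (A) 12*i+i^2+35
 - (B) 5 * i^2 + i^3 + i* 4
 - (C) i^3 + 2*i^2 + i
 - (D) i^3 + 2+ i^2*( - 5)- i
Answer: C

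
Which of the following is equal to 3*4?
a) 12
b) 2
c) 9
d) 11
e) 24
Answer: a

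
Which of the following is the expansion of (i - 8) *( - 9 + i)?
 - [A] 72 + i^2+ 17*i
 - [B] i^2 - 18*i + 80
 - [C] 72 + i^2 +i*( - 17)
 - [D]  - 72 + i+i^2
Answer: C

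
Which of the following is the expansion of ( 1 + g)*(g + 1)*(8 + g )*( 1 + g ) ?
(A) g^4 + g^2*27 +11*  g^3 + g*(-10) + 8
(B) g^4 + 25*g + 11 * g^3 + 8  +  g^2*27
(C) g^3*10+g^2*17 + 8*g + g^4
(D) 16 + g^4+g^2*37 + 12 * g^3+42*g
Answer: B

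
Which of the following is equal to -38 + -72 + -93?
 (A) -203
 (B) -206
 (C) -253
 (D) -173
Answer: A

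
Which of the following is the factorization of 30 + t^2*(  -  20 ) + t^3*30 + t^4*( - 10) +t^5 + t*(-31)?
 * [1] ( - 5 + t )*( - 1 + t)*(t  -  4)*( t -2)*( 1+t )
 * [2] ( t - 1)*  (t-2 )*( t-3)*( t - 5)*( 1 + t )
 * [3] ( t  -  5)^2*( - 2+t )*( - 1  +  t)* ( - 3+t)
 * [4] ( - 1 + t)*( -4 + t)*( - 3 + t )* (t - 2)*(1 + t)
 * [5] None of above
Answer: 2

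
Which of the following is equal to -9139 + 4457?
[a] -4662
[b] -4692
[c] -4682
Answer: c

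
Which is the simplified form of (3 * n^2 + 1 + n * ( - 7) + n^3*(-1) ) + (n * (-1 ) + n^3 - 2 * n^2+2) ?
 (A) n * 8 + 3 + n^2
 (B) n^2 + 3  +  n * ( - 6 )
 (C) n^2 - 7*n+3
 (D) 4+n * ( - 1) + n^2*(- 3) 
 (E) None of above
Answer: E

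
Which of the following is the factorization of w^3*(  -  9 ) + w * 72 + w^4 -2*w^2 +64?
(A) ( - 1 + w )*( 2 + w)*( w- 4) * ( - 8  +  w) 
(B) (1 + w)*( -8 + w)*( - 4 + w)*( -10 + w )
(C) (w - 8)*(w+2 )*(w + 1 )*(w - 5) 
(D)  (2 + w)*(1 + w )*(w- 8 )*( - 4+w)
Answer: D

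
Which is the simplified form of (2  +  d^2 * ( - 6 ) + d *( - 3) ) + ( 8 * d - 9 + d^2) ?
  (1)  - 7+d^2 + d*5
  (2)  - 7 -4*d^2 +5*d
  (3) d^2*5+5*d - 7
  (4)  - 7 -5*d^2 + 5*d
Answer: 4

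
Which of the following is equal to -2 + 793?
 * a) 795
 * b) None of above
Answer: b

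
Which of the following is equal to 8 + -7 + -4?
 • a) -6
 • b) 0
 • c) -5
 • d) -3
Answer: d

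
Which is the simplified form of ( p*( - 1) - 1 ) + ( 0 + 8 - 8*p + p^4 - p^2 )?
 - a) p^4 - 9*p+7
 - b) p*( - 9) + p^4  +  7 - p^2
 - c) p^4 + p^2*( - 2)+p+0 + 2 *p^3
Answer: b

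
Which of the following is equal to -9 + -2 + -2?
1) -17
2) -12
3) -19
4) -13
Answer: 4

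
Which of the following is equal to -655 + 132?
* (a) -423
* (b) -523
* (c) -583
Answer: b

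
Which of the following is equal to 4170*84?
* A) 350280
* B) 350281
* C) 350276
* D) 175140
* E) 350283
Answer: A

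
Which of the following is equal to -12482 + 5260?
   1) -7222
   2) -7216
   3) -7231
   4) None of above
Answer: 1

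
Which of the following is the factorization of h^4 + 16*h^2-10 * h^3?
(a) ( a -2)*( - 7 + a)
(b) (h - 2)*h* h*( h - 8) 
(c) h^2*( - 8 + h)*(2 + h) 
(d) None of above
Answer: b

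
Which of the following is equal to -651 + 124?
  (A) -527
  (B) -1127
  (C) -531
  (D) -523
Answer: A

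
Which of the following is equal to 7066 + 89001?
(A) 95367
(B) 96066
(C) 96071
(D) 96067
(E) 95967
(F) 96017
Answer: D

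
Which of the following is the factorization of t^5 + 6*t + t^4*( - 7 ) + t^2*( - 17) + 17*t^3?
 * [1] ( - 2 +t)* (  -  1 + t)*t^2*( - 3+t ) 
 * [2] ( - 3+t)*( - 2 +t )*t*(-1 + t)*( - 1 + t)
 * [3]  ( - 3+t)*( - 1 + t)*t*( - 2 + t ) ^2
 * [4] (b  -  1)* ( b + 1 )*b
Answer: 2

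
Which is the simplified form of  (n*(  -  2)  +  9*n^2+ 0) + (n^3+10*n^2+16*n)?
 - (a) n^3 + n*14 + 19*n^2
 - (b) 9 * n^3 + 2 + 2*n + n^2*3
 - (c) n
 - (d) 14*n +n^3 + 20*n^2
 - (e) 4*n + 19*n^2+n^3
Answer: a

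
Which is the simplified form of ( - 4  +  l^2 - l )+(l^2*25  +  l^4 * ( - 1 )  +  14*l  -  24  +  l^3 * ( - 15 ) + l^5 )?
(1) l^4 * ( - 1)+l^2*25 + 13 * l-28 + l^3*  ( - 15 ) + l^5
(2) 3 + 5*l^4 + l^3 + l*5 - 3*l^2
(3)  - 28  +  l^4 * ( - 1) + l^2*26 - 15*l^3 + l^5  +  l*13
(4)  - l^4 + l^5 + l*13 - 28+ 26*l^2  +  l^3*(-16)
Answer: 3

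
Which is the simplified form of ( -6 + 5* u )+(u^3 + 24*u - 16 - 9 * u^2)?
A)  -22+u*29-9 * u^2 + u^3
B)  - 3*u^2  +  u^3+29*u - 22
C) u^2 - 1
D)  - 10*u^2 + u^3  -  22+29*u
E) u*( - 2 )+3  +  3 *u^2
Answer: A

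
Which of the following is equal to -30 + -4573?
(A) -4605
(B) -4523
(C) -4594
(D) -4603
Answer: D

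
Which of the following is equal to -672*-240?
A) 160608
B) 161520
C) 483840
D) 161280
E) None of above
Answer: D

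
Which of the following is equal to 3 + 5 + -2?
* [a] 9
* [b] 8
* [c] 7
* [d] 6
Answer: d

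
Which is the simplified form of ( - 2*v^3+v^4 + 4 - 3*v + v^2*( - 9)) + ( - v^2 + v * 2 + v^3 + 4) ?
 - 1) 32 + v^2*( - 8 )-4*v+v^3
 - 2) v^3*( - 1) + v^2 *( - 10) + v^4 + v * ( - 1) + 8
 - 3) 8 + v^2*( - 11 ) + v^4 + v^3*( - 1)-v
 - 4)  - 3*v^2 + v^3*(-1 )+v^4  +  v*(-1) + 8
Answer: 2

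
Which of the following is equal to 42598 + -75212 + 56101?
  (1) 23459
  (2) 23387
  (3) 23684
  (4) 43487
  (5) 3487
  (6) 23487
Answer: 6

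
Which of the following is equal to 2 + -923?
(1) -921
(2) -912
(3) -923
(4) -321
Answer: 1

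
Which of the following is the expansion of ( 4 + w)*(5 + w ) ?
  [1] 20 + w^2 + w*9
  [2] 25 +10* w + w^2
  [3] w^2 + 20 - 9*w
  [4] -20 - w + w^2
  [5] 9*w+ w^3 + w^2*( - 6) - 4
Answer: 1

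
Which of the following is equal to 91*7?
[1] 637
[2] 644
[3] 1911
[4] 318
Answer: 1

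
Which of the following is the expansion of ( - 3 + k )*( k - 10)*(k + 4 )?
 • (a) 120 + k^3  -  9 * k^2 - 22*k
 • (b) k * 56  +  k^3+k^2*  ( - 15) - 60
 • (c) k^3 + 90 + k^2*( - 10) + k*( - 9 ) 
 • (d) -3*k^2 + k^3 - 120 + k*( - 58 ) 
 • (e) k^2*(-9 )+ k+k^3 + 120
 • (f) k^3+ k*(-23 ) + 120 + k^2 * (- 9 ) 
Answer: a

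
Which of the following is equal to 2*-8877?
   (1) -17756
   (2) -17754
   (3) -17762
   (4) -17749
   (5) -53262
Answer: 2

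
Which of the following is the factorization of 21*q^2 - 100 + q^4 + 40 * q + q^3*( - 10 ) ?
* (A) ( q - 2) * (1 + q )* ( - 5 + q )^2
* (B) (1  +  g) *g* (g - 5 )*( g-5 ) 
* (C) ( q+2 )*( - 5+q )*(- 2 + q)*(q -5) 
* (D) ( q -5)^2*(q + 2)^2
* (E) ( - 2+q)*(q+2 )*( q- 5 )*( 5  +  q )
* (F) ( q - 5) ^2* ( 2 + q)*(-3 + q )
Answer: C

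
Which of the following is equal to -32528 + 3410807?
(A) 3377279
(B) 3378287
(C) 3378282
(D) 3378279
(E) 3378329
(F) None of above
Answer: D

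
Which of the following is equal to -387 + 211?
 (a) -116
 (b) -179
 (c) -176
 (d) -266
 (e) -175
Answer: c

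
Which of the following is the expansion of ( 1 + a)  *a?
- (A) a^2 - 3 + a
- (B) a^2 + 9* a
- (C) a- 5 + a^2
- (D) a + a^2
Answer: D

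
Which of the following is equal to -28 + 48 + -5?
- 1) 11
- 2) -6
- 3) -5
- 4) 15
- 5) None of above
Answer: 4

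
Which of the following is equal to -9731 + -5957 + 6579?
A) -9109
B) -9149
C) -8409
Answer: A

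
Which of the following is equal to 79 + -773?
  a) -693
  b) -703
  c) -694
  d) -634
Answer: c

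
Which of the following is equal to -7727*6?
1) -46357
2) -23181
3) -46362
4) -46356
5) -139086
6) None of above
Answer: 3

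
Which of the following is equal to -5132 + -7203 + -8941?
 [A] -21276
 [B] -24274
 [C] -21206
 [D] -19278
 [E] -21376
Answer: A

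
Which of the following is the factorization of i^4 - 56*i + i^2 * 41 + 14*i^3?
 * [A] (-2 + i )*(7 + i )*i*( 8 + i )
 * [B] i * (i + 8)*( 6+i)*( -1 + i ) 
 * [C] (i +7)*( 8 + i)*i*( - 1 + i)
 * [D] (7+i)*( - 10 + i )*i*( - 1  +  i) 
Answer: C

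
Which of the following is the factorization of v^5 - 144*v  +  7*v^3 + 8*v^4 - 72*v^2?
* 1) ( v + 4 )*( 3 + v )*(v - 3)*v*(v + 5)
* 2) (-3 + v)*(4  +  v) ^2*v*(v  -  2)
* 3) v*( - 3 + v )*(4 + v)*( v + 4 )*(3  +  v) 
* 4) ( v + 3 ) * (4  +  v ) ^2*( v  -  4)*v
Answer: 3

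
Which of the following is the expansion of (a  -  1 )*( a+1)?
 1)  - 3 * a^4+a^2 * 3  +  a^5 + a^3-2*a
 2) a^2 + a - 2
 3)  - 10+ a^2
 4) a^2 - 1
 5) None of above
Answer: 4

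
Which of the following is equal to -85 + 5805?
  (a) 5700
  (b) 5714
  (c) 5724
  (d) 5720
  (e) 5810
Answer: d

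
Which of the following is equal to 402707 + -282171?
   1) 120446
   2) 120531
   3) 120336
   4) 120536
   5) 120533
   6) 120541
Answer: 4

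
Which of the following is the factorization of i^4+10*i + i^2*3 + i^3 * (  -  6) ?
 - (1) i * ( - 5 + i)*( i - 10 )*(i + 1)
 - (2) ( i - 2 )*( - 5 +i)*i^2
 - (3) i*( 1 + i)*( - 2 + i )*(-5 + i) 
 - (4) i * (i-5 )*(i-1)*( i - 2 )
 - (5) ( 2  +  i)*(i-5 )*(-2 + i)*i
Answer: 3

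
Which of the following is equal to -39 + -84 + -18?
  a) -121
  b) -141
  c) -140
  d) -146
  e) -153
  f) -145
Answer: b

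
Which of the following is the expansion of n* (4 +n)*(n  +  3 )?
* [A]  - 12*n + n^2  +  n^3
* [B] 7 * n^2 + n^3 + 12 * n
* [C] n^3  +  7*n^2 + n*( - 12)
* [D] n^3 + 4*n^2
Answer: B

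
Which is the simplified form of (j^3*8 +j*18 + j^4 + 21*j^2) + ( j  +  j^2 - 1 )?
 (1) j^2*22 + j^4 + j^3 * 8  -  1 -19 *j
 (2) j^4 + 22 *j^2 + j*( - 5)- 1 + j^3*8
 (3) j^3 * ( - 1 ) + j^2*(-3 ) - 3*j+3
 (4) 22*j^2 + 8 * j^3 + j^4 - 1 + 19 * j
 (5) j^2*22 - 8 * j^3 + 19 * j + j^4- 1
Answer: 4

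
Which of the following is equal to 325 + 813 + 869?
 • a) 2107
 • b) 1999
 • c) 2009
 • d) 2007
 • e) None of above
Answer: d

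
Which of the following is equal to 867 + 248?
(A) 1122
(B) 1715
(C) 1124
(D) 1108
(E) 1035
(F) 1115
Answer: F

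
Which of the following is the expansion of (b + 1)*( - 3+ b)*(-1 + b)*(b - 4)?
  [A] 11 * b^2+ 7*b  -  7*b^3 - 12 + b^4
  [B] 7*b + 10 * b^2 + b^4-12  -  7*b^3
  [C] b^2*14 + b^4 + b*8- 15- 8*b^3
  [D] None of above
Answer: A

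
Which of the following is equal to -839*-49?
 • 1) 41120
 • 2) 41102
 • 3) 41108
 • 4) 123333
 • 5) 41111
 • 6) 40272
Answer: 5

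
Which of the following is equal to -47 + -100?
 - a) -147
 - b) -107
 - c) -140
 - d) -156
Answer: a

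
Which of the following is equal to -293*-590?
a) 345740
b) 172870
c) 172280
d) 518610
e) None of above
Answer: b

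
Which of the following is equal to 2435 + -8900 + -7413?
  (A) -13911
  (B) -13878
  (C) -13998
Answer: B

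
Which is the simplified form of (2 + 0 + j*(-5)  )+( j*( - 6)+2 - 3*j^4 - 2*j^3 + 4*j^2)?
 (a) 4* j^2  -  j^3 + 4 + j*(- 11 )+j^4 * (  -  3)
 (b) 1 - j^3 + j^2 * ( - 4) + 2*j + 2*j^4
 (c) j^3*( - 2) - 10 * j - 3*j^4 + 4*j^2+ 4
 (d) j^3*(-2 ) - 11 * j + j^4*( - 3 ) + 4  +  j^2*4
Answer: d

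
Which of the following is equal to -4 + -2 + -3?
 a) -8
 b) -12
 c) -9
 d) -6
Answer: c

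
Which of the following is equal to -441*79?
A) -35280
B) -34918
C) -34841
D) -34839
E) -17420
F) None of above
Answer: D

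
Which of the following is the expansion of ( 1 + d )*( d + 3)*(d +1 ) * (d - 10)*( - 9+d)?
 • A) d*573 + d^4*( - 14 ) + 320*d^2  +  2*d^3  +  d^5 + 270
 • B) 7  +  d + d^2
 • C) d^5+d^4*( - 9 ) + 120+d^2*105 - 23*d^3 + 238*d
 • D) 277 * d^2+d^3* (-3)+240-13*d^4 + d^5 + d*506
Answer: A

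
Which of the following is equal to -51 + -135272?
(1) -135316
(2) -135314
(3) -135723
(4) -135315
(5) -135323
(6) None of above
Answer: 5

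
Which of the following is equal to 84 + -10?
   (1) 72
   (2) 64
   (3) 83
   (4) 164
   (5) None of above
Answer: 5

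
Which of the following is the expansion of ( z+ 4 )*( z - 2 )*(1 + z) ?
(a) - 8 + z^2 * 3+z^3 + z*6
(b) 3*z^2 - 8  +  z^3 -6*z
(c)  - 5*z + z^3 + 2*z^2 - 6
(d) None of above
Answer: b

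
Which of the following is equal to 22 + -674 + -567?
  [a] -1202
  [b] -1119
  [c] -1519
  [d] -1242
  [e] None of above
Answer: e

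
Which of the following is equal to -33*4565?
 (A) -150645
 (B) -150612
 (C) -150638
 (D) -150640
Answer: A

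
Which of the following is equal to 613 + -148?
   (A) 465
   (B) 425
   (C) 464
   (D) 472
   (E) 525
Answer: A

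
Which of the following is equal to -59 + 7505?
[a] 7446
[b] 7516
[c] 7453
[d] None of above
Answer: a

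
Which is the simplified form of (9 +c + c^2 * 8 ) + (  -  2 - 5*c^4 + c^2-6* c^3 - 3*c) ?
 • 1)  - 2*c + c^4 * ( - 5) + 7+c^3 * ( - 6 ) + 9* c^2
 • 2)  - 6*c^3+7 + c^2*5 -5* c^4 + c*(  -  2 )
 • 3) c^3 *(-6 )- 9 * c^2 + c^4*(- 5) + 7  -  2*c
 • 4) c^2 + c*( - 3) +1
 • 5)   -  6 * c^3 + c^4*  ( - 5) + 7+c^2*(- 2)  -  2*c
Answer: 1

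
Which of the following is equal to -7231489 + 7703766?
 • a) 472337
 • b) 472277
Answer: b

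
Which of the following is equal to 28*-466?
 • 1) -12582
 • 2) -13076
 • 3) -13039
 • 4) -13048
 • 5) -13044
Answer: 4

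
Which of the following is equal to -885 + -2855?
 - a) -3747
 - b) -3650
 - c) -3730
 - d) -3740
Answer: d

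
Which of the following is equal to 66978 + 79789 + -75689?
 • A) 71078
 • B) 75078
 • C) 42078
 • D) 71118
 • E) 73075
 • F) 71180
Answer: A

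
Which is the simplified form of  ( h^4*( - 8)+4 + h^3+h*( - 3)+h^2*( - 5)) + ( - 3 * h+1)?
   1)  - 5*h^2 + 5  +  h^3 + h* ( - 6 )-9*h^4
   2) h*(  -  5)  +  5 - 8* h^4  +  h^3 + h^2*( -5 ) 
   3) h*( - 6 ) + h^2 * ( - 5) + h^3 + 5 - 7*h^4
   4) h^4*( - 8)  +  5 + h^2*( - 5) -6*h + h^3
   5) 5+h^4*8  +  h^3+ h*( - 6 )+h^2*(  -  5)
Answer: 4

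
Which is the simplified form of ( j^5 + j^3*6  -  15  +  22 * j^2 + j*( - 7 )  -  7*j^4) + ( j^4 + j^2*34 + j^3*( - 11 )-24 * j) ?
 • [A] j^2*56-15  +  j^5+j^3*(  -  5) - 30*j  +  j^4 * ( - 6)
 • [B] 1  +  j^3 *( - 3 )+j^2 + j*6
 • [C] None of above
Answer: C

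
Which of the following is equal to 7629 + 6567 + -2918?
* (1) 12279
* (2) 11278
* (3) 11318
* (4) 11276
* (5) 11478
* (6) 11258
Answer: 2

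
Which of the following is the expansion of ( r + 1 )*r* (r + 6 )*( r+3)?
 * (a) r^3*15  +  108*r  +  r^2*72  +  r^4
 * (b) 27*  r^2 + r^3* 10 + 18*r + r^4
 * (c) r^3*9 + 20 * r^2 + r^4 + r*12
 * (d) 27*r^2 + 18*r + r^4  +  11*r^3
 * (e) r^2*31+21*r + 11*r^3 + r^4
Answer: b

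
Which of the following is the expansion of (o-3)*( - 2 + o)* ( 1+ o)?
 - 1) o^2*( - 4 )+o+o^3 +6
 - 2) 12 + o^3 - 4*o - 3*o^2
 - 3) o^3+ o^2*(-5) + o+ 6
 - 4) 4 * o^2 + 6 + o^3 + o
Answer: 1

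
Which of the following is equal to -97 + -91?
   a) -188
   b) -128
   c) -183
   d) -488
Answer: a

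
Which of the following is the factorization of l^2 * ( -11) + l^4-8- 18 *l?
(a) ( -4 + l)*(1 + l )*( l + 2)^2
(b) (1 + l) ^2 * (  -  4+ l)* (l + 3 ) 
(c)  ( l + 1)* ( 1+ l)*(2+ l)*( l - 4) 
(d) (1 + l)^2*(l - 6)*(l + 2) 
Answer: c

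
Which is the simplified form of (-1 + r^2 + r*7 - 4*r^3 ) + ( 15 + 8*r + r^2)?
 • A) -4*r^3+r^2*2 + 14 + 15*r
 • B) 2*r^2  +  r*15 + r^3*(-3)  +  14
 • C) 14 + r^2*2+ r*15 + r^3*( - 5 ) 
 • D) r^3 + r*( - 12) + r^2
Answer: A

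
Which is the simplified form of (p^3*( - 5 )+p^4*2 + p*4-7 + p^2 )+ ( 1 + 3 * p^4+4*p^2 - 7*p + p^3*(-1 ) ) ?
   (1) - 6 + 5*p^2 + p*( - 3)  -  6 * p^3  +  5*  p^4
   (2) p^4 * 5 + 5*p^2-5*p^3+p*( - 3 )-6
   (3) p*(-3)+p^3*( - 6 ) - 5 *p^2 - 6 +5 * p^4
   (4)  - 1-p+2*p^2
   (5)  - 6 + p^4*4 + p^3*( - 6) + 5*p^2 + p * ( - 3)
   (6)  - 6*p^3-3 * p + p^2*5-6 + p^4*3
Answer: 1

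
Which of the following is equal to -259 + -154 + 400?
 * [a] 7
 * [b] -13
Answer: b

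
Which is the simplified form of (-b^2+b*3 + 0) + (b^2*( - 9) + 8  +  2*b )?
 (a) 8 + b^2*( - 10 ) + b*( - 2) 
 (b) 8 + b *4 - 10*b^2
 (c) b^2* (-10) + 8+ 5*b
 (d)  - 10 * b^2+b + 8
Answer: c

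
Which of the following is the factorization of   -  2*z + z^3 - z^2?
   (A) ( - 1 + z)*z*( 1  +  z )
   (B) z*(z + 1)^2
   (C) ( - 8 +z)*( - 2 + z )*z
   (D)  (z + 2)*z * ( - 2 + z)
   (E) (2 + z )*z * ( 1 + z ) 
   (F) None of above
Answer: F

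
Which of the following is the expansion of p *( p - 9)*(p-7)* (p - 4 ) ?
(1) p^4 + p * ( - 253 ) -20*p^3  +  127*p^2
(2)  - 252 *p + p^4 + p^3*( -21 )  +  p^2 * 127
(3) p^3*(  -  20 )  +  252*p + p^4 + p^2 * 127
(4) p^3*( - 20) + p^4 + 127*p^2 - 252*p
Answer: 4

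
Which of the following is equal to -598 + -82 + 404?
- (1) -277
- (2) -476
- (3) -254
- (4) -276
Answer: 4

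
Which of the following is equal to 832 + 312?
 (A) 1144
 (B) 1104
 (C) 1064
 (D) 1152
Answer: A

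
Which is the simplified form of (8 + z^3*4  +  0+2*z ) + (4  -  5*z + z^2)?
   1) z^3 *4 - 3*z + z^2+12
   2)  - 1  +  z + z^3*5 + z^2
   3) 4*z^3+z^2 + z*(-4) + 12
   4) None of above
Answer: 1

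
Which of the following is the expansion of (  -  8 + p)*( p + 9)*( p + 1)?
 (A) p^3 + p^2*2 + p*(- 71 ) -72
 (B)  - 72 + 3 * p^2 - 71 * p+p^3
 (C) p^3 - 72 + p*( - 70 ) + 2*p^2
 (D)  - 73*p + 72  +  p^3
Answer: A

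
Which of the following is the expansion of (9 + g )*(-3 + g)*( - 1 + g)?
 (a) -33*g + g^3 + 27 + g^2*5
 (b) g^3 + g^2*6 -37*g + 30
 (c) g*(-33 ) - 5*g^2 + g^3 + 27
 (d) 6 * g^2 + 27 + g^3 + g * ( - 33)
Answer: a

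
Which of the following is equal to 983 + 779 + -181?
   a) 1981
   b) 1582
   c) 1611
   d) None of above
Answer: d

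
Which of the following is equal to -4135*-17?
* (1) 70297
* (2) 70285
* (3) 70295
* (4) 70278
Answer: 3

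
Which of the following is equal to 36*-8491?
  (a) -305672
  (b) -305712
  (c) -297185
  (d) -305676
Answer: d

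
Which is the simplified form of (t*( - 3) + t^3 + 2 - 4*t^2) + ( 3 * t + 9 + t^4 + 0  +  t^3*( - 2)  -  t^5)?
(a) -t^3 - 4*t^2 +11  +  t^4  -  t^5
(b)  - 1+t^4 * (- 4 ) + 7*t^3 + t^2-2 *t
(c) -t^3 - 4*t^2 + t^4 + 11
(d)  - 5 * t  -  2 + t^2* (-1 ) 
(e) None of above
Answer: a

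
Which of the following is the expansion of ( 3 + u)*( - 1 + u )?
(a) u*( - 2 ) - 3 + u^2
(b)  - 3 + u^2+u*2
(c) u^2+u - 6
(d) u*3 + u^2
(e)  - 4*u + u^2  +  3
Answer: b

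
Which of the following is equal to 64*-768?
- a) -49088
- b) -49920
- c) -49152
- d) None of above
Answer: c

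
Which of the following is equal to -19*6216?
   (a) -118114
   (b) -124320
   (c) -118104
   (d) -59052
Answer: c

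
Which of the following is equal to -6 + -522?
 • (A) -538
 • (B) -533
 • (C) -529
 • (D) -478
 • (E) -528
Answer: E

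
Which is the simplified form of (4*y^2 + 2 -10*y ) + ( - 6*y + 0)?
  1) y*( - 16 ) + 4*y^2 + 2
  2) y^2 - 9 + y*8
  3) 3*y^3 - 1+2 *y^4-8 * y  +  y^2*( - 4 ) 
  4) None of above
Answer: 1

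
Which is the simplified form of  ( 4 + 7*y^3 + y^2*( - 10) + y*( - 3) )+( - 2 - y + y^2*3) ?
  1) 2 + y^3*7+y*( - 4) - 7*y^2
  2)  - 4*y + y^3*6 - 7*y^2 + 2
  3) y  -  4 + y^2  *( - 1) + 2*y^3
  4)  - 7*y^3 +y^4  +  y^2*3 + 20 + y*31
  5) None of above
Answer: 1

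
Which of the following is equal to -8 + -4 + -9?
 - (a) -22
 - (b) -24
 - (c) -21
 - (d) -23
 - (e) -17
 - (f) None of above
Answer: c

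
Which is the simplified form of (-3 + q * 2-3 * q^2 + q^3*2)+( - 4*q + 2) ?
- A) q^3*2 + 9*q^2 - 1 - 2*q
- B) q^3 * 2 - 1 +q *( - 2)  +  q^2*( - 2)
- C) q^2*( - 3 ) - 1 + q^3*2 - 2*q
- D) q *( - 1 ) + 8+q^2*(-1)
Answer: C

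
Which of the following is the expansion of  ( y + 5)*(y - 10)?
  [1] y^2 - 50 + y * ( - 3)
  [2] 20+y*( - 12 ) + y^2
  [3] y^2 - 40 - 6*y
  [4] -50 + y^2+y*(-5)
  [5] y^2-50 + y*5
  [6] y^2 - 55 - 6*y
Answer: 4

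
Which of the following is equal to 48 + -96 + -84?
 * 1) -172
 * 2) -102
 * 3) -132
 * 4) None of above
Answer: 3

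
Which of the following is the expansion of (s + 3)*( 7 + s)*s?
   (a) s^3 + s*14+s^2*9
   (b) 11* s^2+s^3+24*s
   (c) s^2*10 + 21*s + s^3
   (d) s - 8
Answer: c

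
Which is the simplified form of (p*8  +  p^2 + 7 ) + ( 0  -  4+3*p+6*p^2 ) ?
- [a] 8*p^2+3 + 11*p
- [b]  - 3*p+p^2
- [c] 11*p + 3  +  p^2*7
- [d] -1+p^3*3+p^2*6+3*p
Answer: c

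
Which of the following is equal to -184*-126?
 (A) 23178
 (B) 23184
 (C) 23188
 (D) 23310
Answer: B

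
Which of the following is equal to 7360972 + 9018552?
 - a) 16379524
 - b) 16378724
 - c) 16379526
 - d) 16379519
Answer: a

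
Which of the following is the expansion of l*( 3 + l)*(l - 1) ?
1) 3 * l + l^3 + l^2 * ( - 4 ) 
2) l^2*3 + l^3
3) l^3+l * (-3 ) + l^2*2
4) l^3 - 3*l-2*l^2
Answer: 3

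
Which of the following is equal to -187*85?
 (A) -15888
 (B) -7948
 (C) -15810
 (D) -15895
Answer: D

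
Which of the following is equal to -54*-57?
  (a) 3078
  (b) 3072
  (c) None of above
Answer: a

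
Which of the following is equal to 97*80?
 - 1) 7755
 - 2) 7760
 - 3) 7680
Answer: 2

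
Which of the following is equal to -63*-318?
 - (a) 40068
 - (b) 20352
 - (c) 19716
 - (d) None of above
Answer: d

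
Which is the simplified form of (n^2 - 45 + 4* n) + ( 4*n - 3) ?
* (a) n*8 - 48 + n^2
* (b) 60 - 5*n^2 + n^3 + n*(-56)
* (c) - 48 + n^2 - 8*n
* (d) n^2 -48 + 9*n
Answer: a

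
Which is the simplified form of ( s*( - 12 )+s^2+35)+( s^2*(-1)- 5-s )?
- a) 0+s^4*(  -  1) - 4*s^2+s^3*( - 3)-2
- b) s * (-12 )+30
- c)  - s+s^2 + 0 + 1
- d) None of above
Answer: d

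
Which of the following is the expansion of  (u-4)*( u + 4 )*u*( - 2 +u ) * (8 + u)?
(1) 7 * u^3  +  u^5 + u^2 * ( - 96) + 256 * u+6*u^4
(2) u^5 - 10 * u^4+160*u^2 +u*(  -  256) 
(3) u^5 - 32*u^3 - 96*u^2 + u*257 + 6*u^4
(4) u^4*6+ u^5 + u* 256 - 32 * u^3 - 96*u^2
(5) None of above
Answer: 4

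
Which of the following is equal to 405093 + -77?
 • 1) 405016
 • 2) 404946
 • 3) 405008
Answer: 1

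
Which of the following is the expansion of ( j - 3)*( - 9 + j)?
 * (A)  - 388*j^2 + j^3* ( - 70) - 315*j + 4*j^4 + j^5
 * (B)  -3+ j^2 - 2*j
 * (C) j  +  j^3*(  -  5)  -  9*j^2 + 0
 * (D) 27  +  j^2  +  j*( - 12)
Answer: D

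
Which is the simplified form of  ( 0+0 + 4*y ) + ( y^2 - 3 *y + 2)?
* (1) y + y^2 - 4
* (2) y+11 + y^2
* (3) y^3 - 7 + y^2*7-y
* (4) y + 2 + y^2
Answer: 4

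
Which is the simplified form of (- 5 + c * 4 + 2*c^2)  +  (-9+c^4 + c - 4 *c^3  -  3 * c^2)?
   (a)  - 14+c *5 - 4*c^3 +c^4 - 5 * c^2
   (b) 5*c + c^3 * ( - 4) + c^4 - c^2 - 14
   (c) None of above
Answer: b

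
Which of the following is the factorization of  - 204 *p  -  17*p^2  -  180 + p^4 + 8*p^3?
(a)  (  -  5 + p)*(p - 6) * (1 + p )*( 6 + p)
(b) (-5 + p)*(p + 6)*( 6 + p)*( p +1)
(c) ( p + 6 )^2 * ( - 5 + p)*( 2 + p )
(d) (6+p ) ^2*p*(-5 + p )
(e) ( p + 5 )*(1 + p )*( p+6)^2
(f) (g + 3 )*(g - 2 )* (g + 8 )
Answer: b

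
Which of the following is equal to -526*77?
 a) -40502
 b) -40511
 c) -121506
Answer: a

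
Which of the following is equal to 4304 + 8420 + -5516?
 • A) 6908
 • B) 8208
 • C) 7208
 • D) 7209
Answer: C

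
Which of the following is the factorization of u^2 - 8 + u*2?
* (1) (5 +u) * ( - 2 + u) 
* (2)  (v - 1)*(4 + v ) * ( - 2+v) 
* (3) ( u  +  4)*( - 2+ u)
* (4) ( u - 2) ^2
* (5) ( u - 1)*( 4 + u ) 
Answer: 3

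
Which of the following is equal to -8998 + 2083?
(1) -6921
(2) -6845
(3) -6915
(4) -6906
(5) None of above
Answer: 3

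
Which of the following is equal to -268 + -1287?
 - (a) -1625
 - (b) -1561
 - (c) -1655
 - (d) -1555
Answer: d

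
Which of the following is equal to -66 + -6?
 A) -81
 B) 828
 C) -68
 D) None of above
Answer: D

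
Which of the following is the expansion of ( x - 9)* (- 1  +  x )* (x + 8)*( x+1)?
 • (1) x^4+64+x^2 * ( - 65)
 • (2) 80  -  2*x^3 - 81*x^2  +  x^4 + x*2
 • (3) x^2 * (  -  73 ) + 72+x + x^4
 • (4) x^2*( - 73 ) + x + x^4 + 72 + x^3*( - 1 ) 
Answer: 4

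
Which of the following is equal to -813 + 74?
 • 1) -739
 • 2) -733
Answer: 1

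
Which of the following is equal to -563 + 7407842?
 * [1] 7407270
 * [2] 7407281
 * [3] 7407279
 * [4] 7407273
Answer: 3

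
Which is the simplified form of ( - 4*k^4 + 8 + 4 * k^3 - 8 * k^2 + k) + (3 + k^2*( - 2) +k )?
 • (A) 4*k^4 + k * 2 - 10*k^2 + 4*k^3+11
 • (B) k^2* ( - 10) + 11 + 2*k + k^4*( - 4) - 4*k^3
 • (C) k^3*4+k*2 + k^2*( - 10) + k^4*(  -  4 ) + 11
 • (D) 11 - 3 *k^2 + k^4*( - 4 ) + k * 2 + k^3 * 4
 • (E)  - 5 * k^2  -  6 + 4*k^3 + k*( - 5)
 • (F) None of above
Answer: C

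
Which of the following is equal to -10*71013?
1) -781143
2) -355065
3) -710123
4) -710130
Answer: 4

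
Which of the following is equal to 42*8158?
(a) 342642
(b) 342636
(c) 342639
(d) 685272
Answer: b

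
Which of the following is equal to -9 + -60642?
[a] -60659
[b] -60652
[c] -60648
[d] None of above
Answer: d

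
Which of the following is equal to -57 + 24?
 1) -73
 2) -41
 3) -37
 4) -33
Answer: 4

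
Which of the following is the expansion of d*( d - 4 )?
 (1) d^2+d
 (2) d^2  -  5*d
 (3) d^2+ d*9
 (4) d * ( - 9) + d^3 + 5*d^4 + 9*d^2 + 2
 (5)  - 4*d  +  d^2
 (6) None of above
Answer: 5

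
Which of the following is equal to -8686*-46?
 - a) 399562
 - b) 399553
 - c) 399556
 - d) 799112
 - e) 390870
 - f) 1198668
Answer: c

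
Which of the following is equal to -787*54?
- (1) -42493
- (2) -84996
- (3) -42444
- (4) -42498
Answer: 4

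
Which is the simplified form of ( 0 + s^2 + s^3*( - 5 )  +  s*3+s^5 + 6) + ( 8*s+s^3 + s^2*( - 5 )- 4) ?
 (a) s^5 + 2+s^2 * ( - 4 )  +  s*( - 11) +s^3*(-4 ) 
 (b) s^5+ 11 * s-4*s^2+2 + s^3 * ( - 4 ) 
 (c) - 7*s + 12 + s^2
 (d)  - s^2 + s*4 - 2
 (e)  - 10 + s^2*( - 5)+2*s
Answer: b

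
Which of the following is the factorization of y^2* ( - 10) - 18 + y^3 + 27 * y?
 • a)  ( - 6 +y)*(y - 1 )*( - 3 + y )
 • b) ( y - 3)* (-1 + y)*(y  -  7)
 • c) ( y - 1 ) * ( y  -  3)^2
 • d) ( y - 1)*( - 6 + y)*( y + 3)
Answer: a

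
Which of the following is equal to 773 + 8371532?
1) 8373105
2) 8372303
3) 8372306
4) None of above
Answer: 4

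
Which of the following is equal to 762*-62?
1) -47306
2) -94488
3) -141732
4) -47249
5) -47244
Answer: 5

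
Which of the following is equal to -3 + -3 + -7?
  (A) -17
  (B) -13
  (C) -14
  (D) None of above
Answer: B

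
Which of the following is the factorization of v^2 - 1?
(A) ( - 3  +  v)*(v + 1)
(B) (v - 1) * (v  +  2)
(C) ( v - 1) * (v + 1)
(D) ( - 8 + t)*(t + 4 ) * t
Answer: C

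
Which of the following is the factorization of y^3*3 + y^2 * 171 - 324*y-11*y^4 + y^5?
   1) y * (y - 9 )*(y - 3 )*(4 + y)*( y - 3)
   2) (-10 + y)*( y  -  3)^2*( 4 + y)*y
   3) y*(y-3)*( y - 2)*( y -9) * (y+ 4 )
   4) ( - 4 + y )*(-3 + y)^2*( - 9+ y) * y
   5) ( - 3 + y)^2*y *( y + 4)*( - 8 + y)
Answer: 1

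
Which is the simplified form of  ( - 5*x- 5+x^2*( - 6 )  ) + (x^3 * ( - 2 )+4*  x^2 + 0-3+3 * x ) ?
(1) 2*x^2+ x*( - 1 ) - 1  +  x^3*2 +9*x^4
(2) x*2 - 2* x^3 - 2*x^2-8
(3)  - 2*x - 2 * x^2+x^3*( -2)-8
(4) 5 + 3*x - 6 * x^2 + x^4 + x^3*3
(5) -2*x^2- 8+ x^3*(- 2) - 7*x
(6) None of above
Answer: 3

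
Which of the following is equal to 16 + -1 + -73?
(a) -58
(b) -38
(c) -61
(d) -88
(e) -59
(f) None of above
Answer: a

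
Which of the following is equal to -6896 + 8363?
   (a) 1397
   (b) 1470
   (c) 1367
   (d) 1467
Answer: d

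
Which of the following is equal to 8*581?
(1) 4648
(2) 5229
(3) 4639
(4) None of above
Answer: 1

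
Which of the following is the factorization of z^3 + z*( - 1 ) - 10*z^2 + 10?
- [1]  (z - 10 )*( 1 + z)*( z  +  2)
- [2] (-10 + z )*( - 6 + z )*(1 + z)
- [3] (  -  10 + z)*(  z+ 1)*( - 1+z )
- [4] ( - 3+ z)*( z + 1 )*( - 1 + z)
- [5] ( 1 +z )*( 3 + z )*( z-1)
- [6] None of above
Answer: 3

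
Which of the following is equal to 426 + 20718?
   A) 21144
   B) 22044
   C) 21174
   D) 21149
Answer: A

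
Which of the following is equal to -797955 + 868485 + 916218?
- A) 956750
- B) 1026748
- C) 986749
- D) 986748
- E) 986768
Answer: D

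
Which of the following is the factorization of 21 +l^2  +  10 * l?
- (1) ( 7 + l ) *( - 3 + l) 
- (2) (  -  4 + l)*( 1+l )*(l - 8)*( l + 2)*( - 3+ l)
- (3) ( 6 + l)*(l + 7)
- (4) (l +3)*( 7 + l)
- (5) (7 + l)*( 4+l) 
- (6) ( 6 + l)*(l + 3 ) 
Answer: 4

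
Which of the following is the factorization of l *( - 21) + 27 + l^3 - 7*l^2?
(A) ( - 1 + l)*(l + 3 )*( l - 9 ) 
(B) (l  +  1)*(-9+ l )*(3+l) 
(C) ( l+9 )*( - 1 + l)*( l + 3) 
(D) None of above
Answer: A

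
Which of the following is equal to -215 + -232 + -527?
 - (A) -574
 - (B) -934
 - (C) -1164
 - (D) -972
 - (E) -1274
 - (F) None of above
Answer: F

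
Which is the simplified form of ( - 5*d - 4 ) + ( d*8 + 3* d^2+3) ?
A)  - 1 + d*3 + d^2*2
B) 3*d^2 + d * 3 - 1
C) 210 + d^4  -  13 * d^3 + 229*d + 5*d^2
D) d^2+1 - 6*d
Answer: B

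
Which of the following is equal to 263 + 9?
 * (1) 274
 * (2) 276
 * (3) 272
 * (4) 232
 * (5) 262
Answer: 3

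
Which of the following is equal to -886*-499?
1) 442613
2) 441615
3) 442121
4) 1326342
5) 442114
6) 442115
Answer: 5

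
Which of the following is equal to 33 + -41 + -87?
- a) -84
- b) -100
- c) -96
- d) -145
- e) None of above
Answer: e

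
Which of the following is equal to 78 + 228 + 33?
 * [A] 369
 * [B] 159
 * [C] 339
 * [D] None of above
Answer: C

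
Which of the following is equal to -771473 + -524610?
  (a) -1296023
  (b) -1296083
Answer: b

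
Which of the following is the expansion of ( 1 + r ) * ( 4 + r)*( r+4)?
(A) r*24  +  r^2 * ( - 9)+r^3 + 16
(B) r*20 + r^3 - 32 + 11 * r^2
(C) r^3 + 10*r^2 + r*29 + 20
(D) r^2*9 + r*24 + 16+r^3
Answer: D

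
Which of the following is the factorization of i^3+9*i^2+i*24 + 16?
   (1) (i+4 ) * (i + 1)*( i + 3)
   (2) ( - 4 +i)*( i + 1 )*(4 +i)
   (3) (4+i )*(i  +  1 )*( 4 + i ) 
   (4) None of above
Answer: 3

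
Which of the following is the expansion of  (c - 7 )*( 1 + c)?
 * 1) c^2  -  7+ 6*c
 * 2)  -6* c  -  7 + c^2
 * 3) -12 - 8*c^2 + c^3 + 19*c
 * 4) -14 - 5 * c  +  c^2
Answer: 2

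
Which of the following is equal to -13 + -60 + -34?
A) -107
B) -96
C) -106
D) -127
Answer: A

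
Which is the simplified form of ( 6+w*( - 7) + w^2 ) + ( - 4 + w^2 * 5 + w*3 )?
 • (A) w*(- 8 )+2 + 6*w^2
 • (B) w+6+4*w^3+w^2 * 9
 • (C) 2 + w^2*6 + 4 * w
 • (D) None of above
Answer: D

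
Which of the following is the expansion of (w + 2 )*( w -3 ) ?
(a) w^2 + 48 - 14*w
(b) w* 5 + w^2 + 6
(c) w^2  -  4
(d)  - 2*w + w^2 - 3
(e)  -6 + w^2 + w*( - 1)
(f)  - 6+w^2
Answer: e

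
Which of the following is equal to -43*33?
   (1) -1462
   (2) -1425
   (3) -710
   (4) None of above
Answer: 4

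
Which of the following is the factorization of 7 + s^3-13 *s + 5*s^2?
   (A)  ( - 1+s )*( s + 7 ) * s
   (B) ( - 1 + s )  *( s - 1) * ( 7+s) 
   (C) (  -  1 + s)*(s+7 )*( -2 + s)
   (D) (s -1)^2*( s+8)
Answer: B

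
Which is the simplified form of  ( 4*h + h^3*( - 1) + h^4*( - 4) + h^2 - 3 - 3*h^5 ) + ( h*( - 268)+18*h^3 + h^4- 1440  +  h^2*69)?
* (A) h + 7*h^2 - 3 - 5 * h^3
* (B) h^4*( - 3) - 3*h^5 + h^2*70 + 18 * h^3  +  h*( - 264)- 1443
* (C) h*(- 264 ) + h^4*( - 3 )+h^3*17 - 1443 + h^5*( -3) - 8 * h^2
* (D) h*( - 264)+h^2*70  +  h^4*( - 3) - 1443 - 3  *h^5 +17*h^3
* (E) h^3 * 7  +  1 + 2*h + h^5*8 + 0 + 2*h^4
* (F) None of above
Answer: D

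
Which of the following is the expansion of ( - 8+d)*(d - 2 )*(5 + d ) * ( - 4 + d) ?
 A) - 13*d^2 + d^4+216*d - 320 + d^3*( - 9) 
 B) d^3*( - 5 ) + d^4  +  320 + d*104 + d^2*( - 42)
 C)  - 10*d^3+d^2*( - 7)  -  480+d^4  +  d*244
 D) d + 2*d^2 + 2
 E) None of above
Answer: E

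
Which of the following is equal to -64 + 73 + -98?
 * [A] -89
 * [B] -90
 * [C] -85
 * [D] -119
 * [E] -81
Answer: A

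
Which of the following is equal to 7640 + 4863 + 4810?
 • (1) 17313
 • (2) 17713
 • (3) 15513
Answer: 1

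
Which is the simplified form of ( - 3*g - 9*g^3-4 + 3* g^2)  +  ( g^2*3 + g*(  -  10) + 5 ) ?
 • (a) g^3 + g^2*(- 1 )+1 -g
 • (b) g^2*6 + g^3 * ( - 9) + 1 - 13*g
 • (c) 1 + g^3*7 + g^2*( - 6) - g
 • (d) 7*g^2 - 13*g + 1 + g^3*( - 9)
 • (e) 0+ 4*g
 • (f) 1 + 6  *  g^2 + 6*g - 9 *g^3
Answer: b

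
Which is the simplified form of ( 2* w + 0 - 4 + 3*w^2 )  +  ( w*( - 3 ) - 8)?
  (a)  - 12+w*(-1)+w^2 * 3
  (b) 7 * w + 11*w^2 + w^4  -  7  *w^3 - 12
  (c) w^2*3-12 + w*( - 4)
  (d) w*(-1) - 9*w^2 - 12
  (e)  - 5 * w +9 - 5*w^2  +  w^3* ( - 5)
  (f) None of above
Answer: a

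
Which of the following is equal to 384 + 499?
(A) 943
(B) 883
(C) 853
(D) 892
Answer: B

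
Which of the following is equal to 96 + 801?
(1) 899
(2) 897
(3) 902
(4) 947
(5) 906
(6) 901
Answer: 2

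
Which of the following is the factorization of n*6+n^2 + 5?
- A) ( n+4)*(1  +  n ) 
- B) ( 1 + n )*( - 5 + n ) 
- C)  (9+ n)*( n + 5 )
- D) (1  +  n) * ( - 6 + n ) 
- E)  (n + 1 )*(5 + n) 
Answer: E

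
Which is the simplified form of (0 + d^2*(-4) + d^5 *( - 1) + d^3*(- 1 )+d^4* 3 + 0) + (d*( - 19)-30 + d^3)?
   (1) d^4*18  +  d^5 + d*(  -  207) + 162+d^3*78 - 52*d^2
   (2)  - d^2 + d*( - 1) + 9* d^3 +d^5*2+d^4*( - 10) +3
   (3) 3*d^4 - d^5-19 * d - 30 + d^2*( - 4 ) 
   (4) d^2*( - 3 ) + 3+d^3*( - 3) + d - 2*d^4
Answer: 3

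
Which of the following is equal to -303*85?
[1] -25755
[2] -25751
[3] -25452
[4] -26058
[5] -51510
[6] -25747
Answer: 1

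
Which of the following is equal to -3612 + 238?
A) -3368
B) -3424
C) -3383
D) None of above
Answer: D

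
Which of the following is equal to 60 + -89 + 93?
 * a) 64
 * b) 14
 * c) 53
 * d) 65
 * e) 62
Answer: a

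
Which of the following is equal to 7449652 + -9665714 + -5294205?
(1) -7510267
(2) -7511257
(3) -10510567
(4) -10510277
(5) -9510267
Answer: 1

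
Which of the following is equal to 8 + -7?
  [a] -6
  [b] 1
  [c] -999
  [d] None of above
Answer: b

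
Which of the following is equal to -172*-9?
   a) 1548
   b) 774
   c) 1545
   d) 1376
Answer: a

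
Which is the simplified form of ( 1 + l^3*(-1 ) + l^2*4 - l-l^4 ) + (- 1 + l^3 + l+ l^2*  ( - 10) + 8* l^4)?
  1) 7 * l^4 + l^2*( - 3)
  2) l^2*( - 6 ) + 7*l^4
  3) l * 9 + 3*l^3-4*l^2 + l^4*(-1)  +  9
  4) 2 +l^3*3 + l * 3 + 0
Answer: 2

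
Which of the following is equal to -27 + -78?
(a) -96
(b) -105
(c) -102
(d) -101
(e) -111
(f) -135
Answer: b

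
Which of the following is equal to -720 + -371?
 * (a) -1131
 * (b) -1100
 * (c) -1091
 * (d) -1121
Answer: c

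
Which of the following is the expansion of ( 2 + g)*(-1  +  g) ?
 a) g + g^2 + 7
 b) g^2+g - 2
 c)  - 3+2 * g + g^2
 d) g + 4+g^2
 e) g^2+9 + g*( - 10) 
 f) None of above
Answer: b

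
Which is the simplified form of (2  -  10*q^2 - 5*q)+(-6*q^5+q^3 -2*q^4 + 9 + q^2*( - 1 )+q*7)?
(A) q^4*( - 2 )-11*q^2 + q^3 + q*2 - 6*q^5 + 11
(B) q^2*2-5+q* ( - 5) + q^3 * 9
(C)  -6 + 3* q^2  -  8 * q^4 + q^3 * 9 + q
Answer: A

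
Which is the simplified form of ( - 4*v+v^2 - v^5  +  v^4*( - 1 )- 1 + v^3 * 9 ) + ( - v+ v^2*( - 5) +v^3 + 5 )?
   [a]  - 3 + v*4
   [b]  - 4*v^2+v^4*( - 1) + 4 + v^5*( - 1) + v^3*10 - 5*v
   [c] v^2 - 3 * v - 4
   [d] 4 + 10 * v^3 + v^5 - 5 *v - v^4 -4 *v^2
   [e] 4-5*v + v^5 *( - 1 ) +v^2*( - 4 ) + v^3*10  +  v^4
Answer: b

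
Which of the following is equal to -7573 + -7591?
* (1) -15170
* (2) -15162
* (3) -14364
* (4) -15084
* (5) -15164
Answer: 5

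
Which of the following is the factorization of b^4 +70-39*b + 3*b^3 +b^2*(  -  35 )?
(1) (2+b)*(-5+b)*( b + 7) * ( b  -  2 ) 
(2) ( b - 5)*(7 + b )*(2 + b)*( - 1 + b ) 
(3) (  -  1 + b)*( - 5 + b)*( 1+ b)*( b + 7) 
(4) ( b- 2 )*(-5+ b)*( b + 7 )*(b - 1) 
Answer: 2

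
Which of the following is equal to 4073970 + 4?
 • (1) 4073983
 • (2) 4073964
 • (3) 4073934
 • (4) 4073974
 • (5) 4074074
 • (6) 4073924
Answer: 4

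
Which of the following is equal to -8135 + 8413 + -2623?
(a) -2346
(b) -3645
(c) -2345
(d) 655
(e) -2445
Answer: c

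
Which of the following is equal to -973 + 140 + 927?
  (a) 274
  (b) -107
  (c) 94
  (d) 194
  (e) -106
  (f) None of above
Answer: c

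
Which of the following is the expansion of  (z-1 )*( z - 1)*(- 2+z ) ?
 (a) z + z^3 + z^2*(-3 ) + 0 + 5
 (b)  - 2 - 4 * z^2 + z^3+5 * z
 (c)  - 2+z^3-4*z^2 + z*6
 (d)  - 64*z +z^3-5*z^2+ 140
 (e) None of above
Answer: b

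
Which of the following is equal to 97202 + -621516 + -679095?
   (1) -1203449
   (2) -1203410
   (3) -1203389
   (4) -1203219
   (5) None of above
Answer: 5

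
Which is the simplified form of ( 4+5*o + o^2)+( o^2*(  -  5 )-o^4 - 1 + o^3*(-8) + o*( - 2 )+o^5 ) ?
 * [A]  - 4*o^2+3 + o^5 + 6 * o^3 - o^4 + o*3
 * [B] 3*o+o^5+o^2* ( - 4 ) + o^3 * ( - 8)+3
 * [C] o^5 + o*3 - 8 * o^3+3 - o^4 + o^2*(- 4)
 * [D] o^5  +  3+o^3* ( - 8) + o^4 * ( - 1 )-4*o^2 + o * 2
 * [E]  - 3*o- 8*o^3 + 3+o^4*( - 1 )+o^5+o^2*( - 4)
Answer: C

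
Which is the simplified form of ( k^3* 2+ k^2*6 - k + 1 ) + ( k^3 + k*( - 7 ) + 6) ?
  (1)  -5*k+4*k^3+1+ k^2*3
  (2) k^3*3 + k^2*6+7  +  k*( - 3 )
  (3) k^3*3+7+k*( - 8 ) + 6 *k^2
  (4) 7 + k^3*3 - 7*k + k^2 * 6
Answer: 3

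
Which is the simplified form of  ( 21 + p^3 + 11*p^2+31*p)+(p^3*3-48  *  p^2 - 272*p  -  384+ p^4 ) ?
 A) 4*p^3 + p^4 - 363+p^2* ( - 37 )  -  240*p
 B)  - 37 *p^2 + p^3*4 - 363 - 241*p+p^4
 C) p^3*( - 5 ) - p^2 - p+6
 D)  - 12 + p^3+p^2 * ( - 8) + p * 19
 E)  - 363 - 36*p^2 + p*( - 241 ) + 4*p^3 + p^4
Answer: B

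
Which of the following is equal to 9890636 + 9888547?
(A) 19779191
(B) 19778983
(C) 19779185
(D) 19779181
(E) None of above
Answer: E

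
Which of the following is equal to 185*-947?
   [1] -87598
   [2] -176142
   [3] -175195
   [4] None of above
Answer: 3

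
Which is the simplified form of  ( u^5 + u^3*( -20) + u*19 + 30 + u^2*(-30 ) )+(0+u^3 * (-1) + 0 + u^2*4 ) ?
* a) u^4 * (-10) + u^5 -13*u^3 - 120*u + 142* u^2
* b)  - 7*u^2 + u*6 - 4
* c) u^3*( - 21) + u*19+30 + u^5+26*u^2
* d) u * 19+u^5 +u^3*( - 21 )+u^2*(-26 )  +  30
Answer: d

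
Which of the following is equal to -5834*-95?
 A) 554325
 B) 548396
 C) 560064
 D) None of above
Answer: D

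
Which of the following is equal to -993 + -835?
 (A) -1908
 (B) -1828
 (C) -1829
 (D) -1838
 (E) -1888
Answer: B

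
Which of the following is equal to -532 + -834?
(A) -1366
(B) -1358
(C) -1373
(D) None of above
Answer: A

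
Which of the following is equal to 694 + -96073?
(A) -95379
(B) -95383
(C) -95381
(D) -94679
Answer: A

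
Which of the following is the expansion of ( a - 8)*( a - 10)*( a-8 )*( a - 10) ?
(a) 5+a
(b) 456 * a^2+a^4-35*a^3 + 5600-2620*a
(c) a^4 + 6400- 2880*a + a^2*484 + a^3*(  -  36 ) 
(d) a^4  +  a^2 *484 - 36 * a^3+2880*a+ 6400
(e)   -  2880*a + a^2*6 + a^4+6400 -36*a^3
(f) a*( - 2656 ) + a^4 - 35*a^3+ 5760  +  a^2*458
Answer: c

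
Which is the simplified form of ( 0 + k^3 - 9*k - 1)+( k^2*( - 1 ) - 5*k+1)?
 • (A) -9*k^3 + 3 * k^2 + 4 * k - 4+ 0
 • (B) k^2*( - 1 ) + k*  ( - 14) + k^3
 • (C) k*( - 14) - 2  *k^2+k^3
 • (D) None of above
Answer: B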